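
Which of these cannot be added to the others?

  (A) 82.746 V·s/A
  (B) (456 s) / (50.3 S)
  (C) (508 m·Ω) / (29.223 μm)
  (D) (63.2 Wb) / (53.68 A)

(C)

Reduce each to base SI dimensions:
  (A) V·s·A⁻¹ = J·C⁻¹·s·A⁻¹ = kg·m²·s⁻²·A⁻²
  (B) [s] / [kg⁻¹·m⁻²·s³·A²] = kg·m²·s⁻²·A⁻²
  (C) [kg·m³·s⁻³·A⁻²] / [m] = kg·m²·s⁻³·A⁻²
  (D) [kg·m²·s⁻²·A⁻¹] / [A] = kg·m²·s⁻²·A⁻²
All reduce to kg·m²·s⁻²·A⁻² except (C), which is kg·m²·s⁻³·A⁻².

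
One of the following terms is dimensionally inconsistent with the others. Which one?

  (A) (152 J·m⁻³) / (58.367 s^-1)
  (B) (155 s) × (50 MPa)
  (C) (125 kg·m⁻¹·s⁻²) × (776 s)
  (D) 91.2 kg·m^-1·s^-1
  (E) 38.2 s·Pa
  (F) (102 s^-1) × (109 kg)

In SI base units:
  (A) [kg·m⁻¹·s⁻²] / [s⁻¹] = kg·m⁻¹·s⁻¹
  (B) [s] · [kg·m⁻¹·s⁻²] = kg·m⁻¹·s⁻¹
  (C) [kg·m⁻¹·s⁻²] · [s] = kg·m⁻¹·s⁻¹
  (D) kg·m⁻¹·s⁻¹
  (E) Pa·s = N·m⁻²·s = kg·m⁻¹·s⁻¹
  (F) [s⁻¹] · [kg] = kg·s⁻¹
All reduce to kg·m⁻¹·s⁻¹ except (F), which is kg·s⁻¹.

(F)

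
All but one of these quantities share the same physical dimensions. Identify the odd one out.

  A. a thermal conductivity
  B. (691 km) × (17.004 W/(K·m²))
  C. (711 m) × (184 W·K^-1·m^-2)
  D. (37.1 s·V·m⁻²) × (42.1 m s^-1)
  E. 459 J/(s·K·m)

Expand each in SI base units:
  A. [thermal conductivity] = kg·m·s⁻³·K⁻¹
  B. [m] · [kg·s⁻³·K⁻¹] = kg·m·s⁻³·K⁻¹
  C. [m] · [kg·s⁻³·K⁻¹] = kg·m·s⁻³·K⁻¹
  D. [kg·s⁻²·A⁻¹] · [m·s⁻¹] = kg·m·s⁻³·A⁻¹
  E. J·s⁻¹·m⁻¹·K⁻¹ = N·m·s⁻¹·m⁻¹·K⁻¹ = kg·m·s⁻³·K⁻¹
All reduce to kg·m·s⁻³·K⁻¹ except D., which is kg·m·s⁻³·A⁻¹.

D.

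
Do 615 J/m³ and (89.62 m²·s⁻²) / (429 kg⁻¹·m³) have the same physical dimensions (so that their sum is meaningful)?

Yes

In SI base units:
  615 J/m³:  J·m⁻³ = N·m·m⁻³ = kg·m⁻¹·s⁻²
  (89.62 m²·s⁻²) / (429 kg⁻¹·m³):  [m²·s⁻²] / [kg⁻¹·m³] = kg·m⁻¹·s⁻²
Both are kg·m⁻¹·s⁻², so they have the same dimensions and can be added.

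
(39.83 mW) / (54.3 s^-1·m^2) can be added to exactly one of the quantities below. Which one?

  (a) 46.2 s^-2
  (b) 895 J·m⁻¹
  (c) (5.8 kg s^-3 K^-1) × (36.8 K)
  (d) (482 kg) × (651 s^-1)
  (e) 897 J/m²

Reference: [kg·m²·s⁻³] / [m²·s⁻¹] = kg·s⁻².
Each option:
  (a) s⁻²
  (b) J·m⁻¹ = N·m·m⁻¹ = kg·m·s⁻²
  (c) [kg·s⁻³·K⁻¹] · [K] = kg·s⁻³
  (d) [kg] · [s⁻¹] = kg·s⁻¹
  (e) J·m⁻² = N·m·m⁻² = kg·s⁻²  ← same
Only (e) matches kg·s⁻².

(e)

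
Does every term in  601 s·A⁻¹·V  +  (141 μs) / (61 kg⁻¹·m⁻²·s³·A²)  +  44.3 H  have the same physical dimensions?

Expand each in SI base units:
  601 s·A⁻¹·V:  V·s·A⁻¹ = J·C⁻¹·s·A⁻¹ = kg·m²·s⁻²·A⁻²
  (141 μs) / (61 kg⁻¹·m⁻²·s³·A²):  [s] / [kg⁻¹·m⁻²·s³·A²] = kg·m²·s⁻²·A⁻²
  44.3 H:  H = V·s·A⁻¹ = kg·m²·s⁻²·A⁻²
Every term reduces to kg·m²·s⁻²·A⁻².

Yes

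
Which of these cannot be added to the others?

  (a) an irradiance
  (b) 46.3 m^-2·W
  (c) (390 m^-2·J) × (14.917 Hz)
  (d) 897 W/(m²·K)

(d)

Work out the base dimensions of each:
  (a) [irradiance] = kg·s⁻³
  (b) W·m⁻² = J·s⁻¹·m⁻² = kg·s⁻³
  (c) [kg·s⁻²] · [s⁻¹] = kg·s⁻³
  (d) W·m⁻²·K⁻¹ = J·s⁻¹·m⁻²·K⁻¹ = kg·s⁻³·K⁻¹
All reduce to kg·s⁻³ except (d), which is kg·s⁻³·K⁻¹.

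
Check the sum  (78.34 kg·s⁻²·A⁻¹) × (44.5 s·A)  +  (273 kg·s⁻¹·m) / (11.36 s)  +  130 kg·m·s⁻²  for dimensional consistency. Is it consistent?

Dimensions:
  (78.34 kg·s⁻²·A⁻¹) × (44.5 s·A):  [kg·s⁻²·A⁻¹] · [s·A] = kg·s⁻¹
  (273 kg·s⁻¹·m) / (11.36 s):  [kg·m·s⁻¹] / [s] = kg·m·s⁻²
  130 kg·m·s⁻²:  kg·m·s⁻²
The terms do not share a single dimension (kg·m·s⁻² vs kg·s⁻¹).

No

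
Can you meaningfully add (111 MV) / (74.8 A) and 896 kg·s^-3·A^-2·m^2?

Dimensions:
  (111 MV) / (74.8 A):  [kg·m²·s⁻³·A⁻¹] / [A] = kg·m²·s⁻³·A⁻²
  896 kg·s^-3·A^-2·m^2:  kg·m²·s⁻³·A⁻²
Both are kg·m²·s⁻³·A⁻², so they have the same dimensions and can be added.

Yes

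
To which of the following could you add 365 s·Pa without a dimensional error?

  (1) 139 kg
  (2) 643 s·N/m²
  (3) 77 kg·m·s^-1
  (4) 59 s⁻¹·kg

Reference: Pa·s = N·m⁻²·s = kg·m⁻¹·s⁻¹.
Each option:
  (1) kg
  (2) N·s·m⁻² = kg·m·s⁻²·s·m⁻² = kg·m⁻¹·s⁻¹  ← same
  (3) kg·m·s⁻¹
  (4) kg·s⁻¹
Only (2) matches kg·m⁻¹·s⁻¹.

(2)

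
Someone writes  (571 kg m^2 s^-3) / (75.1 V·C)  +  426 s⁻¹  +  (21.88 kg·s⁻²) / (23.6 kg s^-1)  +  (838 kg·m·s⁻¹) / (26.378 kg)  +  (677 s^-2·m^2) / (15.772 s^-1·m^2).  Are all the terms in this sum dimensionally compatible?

In SI base units:
  (571 kg m^2 s^-3) / (75.1 V·C):  [kg·m²·s⁻³] / [kg·m²·s⁻²] = s⁻¹
  426 s⁻¹:  s⁻¹
  (21.88 kg·s⁻²) / (23.6 kg s^-1):  [kg·s⁻²] / [kg·s⁻¹] = s⁻¹
  (838 kg·m·s⁻¹) / (26.378 kg):  [kg·m·s⁻¹] / [kg] = m·s⁻¹
  (677 s^-2·m^2) / (15.772 s^-1·m^2):  [m²·s⁻²] / [m²·s⁻¹] = s⁻¹
The terms do not share a single dimension (m·s⁻¹ vs s⁻¹).

No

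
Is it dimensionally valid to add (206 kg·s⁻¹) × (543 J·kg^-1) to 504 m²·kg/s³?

Yes

Reduce each to base SI dimensions:
  (206 kg·s⁻¹) × (543 J·kg^-1):  [kg·s⁻¹] · [m²·s⁻²] = kg·m²·s⁻³
  504 m²·kg/s³:  kg·m²·s⁻³
Both are kg·m²·s⁻³, so they have the same dimensions and can be added.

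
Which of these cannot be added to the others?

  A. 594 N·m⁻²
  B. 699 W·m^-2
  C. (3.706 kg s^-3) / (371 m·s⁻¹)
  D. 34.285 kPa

B.

Dimensions:
  A. N·m⁻² = kg·m·s⁻²·m⁻² = kg·m⁻¹·s⁻²
  B. W·m⁻² = J·s⁻¹·m⁻² = kg·s⁻³
  C. [kg·s⁻³] / [m·s⁻¹] = kg·m⁻¹·s⁻²
  D. Pa = N·m⁻² = kg·m⁻¹·s⁻²
All reduce to kg·m⁻¹·s⁻² except B., which is kg·s⁻³.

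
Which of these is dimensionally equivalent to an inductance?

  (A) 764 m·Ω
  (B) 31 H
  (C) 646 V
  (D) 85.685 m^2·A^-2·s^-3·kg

(B)

Reference: [inductance] = kg·m²·s⁻²·A⁻².
Each option:
  (A) Ω·m = V·A⁻¹·m = kg·m³·s⁻³·A⁻²
  (B) H = V·s·A⁻¹ = kg·m²·s⁻²·A⁻²  ← same
  (C) V = J·C⁻¹ = kg·m²·s⁻³·A⁻¹
  (D) kg·m²·s⁻³·A⁻²
Only (B) matches kg·m²·s⁻²·A⁻².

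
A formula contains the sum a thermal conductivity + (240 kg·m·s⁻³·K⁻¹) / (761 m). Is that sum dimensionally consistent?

No

Reduce each to base SI dimensions:
  a thermal conductivity:  [thermal conductivity] = kg·m·s⁻³·K⁻¹
  (240 kg·m·s⁻³·K⁻¹) / (761 m):  [kg·m·s⁻³·K⁻¹] / [m] = kg·s⁻³·K⁻¹
kg·m·s⁻³·K⁻¹ ≠ kg·s⁻³·K⁻¹, so they cannot be added.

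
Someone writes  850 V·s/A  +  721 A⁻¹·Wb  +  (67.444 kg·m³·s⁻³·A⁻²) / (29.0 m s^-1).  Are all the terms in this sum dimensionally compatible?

Yes

Dimensions:
  850 V·s/A:  V·s·A⁻¹ = J·C⁻¹·s·A⁻¹ = kg·m²·s⁻²·A⁻²
  721 A⁻¹·Wb:  Wb·A⁻¹ = V·s·A⁻¹ = kg·m²·s⁻²·A⁻²
  (67.444 kg·m³·s⁻³·A⁻²) / (29.0 m s^-1):  [kg·m³·s⁻³·A⁻²] / [m·s⁻¹] = kg·m²·s⁻²·A⁻²
Every term reduces to kg·m²·s⁻²·A⁻².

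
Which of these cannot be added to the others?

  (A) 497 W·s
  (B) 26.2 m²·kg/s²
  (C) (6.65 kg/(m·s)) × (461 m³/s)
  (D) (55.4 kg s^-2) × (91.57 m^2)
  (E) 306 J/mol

Dimensions:
  (A) W·s = J·s⁻¹·s = kg·m²·s⁻²
  (B) kg·m²·s⁻²
  (C) [kg·m⁻¹·s⁻¹] · [m³·s⁻¹] = kg·m²·s⁻²
  (D) [kg·s⁻²] · [m²] = kg·m²·s⁻²
  (E) J·mol⁻¹ = N·m·mol⁻¹ = kg·m²·s⁻²·mol⁻¹
All reduce to kg·m²·s⁻² except (E), which is kg·m²·s⁻²·mol⁻¹.

(E)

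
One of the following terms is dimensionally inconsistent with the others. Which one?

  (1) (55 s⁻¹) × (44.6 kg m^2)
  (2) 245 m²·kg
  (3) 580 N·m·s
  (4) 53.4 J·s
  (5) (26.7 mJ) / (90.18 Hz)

Work out the base dimensions of each:
  (1) [s⁻¹] · [kg·m²] = kg·m²·s⁻¹
  (2) kg·m²
  (3) N·m·s = kg·m·s⁻²·m·s = kg·m²·s⁻¹
  (4) J·s = N·m·s = kg·m²·s⁻¹
  (5) [kg·m²·s⁻²] / [s⁻¹] = kg·m²·s⁻¹
All reduce to kg·m²·s⁻¹ except (2), which is kg·m².

(2)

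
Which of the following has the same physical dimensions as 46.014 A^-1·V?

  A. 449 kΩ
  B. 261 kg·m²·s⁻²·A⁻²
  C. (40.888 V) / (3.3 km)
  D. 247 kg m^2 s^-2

Reference: V·A⁻¹ = J·C⁻¹·A⁻¹ = kg·m²·s⁻³·A⁻².
Each option:
  A. Ω = V·A⁻¹ = kg·m²·s⁻³·A⁻²  ← same
  B. kg·m²·s⁻²·A⁻²
  C. [kg·m²·s⁻³·A⁻¹] / [m] = kg·m·s⁻³·A⁻¹
  D. kg·m²·s⁻²
Only A. matches kg·m²·s⁻³·A⁻².

A.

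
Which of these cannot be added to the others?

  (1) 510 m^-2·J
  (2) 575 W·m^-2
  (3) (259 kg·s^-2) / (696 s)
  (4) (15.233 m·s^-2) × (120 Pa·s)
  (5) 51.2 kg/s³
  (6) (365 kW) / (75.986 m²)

Work out the base dimensions of each:
  (1) J·m⁻² = N·m·m⁻² = kg·s⁻²
  (2) W·m⁻² = J·s⁻¹·m⁻² = kg·s⁻³
  (3) [kg·s⁻²] / [s] = kg·s⁻³
  (4) [m·s⁻²] · [kg·m⁻¹·s⁻¹] = kg·s⁻³
  (5) kg·s⁻³
  (6) [kg·m²·s⁻³] / [m²] = kg·s⁻³
All reduce to kg·s⁻³ except (1), which is kg·s⁻².

(1)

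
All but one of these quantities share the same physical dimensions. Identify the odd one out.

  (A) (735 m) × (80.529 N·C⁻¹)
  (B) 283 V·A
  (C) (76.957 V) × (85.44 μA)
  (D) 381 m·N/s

Expand each in SI base units:
  (A) [m] · [kg·m·s⁻³·A⁻¹] = kg·m²·s⁻³·A⁻¹
  (B) V·A = J·C⁻¹·A = kg·m²·s⁻³
  (C) [kg·m²·s⁻³·A⁻¹] · [A] = kg·m²·s⁻³
  (D) N·m·s⁻¹ = kg·m·s⁻²·m·s⁻¹ = kg·m²·s⁻³
All reduce to kg·m²·s⁻³ except (A), which is kg·m²·s⁻³·A⁻¹.

(A)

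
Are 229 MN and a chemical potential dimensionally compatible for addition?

Work out the base dimensions of each:
  229 MN:  N = kg·m·s⁻²
  a chemical potential:  [chemical potential] = kg·m²·s⁻²·mol⁻¹
kg·m·s⁻² ≠ kg·m²·s⁻²·mol⁻¹, so they cannot be added.

No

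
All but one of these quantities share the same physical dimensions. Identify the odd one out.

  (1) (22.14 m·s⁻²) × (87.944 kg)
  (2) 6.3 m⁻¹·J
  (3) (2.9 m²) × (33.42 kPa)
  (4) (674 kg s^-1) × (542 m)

(4)

In SI base units:
  (1) [m·s⁻²] · [kg] = kg·m·s⁻²
  (2) J·m⁻¹ = N·m·m⁻¹ = kg·m·s⁻²
  (3) [m²] · [kg·m⁻¹·s⁻²] = kg·m·s⁻²
  (4) [kg·s⁻¹] · [m] = kg·m·s⁻¹
All reduce to kg·m·s⁻² except (4), which is kg·m·s⁻¹.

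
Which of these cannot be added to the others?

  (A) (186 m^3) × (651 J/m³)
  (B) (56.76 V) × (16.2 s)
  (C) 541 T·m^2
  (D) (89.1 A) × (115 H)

In SI base units:
  (A) [m³] · [kg·m⁻¹·s⁻²] = kg·m²·s⁻²
  (B) [kg·m²·s⁻³·A⁻¹] · [s] = kg·m²·s⁻²·A⁻¹
  (C) T·m² = Wb·m⁻²·m² = kg·m²·s⁻²·A⁻¹
  (D) [A] · [kg·m²·s⁻²·A⁻²] = kg·m²·s⁻²·A⁻¹
All reduce to kg·m²·s⁻²·A⁻¹ except (A), which is kg·m²·s⁻².

(A)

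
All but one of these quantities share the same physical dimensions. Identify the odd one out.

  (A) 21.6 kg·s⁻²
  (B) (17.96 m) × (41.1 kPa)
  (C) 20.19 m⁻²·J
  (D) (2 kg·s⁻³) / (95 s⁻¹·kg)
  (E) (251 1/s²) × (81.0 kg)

(D)

In SI base units:
  (A) kg·s⁻²
  (B) [m] · [kg·m⁻¹·s⁻²] = kg·s⁻²
  (C) J·m⁻² = N·m·m⁻² = kg·s⁻²
  (D) [kg·s⁻³] / [kg·s⁻¹] = s⁻²
  (E) [s⁻²] · [kg] = kg·s⁻²
All reduce to kg·s⁻² except (D), which is s⁻².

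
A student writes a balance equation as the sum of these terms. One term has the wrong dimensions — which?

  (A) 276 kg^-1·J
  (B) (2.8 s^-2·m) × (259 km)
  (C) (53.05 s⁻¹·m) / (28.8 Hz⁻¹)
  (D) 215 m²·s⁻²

(C)

Reduce each to base SI dimensions:
  (A) J·kg⁻¹ = N·m·kg⁻¹ = m²·s⁻²
  (B) [m·s⁻²] · [m] = m²·s⁻²
  (C) [m·s⁻¹] / [s] = m·s⁻²
  (D) m²·s⁻²
All reduce to m²·s⁻² except (C), which is m·s⁻².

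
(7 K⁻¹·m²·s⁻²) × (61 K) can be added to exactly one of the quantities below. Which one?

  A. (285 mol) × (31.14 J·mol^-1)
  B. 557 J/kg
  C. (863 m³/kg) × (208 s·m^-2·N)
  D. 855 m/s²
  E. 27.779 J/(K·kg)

Reference: [m²·s⁻²·K⁻¹] · [K] = m²·s⁻².
Each option:
  A. [mol] · [kg·m²·s⁻²·mol⁻¹] = kg·m²·s⁻²
  B. J·kg⁻¹ = N·m·kg⁻¹ = m²·s⁻²  ← same
  C. [kg⁻¹·m³] · [kg·m⁻¹·s⁻¹] = m²·s⁻¹
  D. m·s⁻²
  E. J·kg⁻¹·K⁻¹ = N·m·kg⁻¹·K⁻¹ = m²·s⁻²·K⁻¹
Only B. matches m²·s⁻².

B.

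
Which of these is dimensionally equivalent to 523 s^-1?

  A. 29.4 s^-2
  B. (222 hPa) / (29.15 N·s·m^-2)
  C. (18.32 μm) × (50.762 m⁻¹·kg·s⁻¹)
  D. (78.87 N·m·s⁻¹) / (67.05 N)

Reference: s⁻¹.
Each option:
  A. s⁻²
  B. [kg·m⁻¹·s⁻²] / [kg·m⁻¹·s⁻¹] = s⁻¹  ← same
  C. [m] · [kg·m⁻¹·s⁻¹] = kg·s⁻¹
  D. [kg·m²·s⁻³] / [kg·m·s⁻²] = m·s⁻¹
Only B. matches s⁻¹.

B.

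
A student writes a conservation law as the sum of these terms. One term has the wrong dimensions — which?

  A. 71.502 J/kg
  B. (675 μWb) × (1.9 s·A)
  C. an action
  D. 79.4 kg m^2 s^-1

Dimensions:
  A. J·kg⁻¹ = N·m·kg⁻¹ = m²·s⁻²
  B. [kg·m²·s⁻²·A⁻¹] · [s·A] = kg·m²·s⁻¹
  C. [action] = kg·m²·s⁻¹
  D. kg·m²·s⁻¹
All reduce to kg·m²·s⁻¹ except A., which is m²·s⁻².

A.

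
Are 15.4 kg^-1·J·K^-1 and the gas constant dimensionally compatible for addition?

No

Reduce each to base SI dimensions:
  15.4 kg^-1·J·K^-1:  J·kg⁻¹·K⁻¹ = N·m·kg⁻¹·K⁻¹ = m²·s⁻²·K⁻¹
  the gas constant:  [gas constant] = kg·m²·s⁻²·K⁻¹·mol⁻¹
m²·s⁻²·K⁻¹ ≠ kg·m²·s⁻²·K⁻¹·mol⁻¹, so they cannot be added.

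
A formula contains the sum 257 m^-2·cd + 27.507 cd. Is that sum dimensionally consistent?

No

In SI base units:
  257 m^-2·cd:  cd·m⁻² = m⁻²·cd
  27.507 cd:  cd
m⁻²·cd ≠ cd, so they cannot be added.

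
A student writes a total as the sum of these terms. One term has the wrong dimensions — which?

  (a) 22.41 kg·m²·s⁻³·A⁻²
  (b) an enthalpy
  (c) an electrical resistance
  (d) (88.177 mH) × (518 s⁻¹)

(b)

Dimensions:
  (a) kg·m²·s⁻³·A⁻²
  (b) [enthalpy] = kg·m²·s⁻²
  (c) [electrical resistance] = kg·m²·s⁻³·A⁻²
  (d) [kg·m²·s⁻²·A⁻²] · [s⁻¹] = kg·m²·s⁻³·A⁻²
All reduce to kg·m²·s⁻³·A⁻² except (b), which is kg·m²·s⁻².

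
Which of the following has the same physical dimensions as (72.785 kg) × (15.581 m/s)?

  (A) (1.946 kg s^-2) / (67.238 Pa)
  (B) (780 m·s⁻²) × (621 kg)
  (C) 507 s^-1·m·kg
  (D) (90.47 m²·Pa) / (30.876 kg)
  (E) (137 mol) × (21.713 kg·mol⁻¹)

(C)

Reference: [kg] · [m·s⁻¹] = kg·m·s⁻¹.
Each option:
  (A) [kg·s⁻²] / [kg·m⁻¹·s⁻²] = m
  (B) [m·s⁻²] · [kg] = kg·m·s⁻²
  (C) kg·m·s⁻¹  ← same
  (D) [kg·m·s⁻²] / [kg] = m·s⁻²
  (E) [mol] · [kg·mol⁻¹] = kg
Only (C) matches kg·m·s⁻¹.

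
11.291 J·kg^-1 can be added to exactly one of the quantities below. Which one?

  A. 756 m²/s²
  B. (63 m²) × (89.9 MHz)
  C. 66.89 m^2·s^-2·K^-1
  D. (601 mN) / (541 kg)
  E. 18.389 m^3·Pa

Reference: J·kg⁻¹ = N·m·kg⁻¹ = m²·s⁻².
Each option:
  A. m²·s⁻²  ← same
  B. [m²] · [s⁻¹] = m²·s⁻¹
  C. m²·s⁻²·K⁻¹
  D. [kg·m·s⁻²] / [kg] = m·s⁻²
  E. Pa·m³ = N·m⁻²·m³ = kg·m²·s⁻²
Only A. matches m²·s⁻².

A.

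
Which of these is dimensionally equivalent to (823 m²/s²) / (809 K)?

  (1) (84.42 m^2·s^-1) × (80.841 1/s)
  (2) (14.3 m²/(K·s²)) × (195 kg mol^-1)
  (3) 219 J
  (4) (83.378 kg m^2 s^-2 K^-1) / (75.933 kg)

Reference: [m²·s⁻²] / [K] = m²·s⁻²·K⁻¹.
Each option:
  (1) [m²·s⁻¹] · [s⁻¹] = m²·s⁻²
  (2) [m²·s⁻²·K⁻¹] · [kg·mol⁻¹] = kg·m²·s⁻²·K⁻¹·mol⁻¹
  (3) J = N·m = kg·m²·s⁻²
  (4) [kg·m²·s⁻²·K⁻¹] / [kg] = m²·s⁻²·K⁻¹  ← same
Only (4) matches m²·s⁻²·K⁻¹.

(4)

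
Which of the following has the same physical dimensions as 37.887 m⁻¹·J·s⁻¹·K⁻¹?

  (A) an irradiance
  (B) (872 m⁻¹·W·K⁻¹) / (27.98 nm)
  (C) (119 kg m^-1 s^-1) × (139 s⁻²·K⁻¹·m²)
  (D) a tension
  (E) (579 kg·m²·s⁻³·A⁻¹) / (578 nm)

Reference: J·s⁻¹·m⁻¹·K⁻¹ = N·m·s⁻¹·m⁻¹·K⁻¹ = kg·m·s⁻³·K⁻¹.
Each option:
  (A) [irradiance] = kg·s⁻³
  (B) [kg·m·s⁻³·K⁻¹] / [m] = kg·s⁻³·K⁻¹
  (C) [kg·m⁻¹·s⁻¹] · [m²·s⁻²·K⁻¹] = kg·m·s⁻³·K⁻¹  ← same
  (D) [tension] = kg·m·s⁻²
  (E) [kg·m²·s⁻³·A⁻¹] / [m] = kg·m·s⁻³·A⁻¹
Only (C) matches kg·m·s⁻³·K⁻¹.

(C)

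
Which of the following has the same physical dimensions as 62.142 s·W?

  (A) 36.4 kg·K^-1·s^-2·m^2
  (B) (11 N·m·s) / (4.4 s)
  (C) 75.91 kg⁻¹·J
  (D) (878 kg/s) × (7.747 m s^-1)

(B)

Reference: W·s = J·s⁻¹·s = kg·m²·s⁻².
Each option:
  (A) kg·m²·s⁻²·K⁻¹
  (B) [kg·m²·s⁻¹] / [s] = kg·m²·s⁻²  ← same
  (C) J·kg⁻¹ = N·m·kg⁻¹ = m²·s⁻²
  (D) [kg·s⁻¹] · [m·s⁻¹] = kg·m·s⁻²
Only (B) matches kg·m²·s⁻².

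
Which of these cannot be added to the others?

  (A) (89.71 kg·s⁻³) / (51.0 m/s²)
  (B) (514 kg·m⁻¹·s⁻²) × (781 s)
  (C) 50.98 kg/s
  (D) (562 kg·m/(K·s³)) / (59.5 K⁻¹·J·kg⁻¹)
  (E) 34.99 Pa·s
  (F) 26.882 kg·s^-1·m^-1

(C)

Dimensions:
  (A) [kg·s⁻³] / [m·s⁻²] = kg·m⁻¹·s⁻¹
  (B) [kg·m⁻¹·s⁻²] · [s] = kg·m⁻¹·s⁻¹
  (C) kg·s⁻¹
  (D) [kg·m·s⁻³·K⁻¹] / [m²·s⁻²·K⁻¹] = kg·m⁻¹·s⁻¹
  (E) Pa·s = N·m⁻²·s = kg·m⁻¹·s⁻¹
  (F) kg·m⁻¹·s⁻¹
All reduce to kg·m⁻¹·s⁻¹ except (C), which is kg·s⁻¹.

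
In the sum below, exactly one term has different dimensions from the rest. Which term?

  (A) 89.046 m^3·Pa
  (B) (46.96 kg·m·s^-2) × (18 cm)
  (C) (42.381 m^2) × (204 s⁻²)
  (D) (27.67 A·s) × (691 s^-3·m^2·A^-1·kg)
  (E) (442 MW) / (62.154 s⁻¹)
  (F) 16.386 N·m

Expand each in SI base units:
  (A) Pa·m³ = N·m⁻²·m³ = kg·m²·s⁻²
  (B) [kg·m·s⁻²] · [m] = kg·m²·s⁻²
  (C) [m²] · [s⁻²] = m²·s⁻²
  (D) [s·A] · [kg·m²·s⁻³·A⁻¹] = kg·m²·s⁻²
  (E) [kg·m²·s⁻³] / [s⁻¹] = kg·m²·s⁻²
  (F) N·m = kg·m·s⁻²·m = kg·m²·s⁻²
All reduce to kg·m²·s⁻² except (C), which is m²·s⁻².

(C)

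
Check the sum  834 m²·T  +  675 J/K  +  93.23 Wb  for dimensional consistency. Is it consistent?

No

Expand each in SI base units:
  834 m²·T:  T·m² = Wb·m⁻²·m² = kg·m²·s⁻²·A⁻¹
  675 J/K:  J·K⁻¹ = N·m·K⁻¹ = kg·m²·s⁻²·K⁻¹
  93.23 Wb:  Wb = V·s = kg·m²·s⁻²·A⁻¹
The terms do not share a single dimension (kg·m²·s⁻²·A⁻¹ vs kg·m²·s⁻²·K⁻¹).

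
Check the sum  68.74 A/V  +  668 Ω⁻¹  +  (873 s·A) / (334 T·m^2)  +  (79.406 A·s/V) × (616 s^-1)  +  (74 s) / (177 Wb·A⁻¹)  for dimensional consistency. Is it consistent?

Yes

Expand each in SI base units:
  68.74 A/V:  A·V⁻¹ = A·(J·C⁻¹)⁻¹ = kg⁻¹·m⁻²·s³·A²
  668 Ω⁻¹:  Ω⁻¹ = (V·A⁻¹)⁻¹ = kg⁻¹·m⁻²·s³·A²
  (873 s·A) / (334 T·m^2):  [s·A] / [kg·m²·s⁻²·A⁻¹] = kg⁻¹·m⁻²·s³·A²
  (79.406 A·s/V) × (616 s^-1):  [kg⁻¹·m⁻²·s⁴·A²] · [s⁻¹] = kg⁻¹·m⁻²·s³·A²
  (74 s) / (177 Wb·A⁻¹):  [s] / [kg·m²·s⁻²·A⁻²] = kg⁻¹·m⁻²·s³·A²
Every term reduces to kg⁻¹·m⁻²·s³·A².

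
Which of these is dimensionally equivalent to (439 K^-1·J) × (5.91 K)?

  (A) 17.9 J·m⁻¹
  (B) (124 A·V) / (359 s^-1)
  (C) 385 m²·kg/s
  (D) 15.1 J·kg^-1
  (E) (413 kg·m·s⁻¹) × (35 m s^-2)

(B)

Reference: [kg·m²·s⁻²·K⁻¹] · [K] = kg·m²·s⁻².
Each option:
  (A) J·m⁻¹ = N·m·m⁻¹ = kg·m·s⁻²
  (B) [kg·m²·s⁻³] / [s⁻¹] = kg·m²·s⁻²  ← same
  (C) kg·m²·s⁻¹
  (D) J·kg⁻¹ = N·m·kg⁻¹ = m²·s⁻²
  (E) [kg·m·s⁻¹] · [m·s⁻²] = kg·m²·s⁻³
Only (B) matches kg·m²·s⁻².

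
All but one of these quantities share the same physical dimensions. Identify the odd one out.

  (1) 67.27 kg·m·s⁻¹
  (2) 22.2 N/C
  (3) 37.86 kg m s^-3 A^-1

Expand each in SI base units:
  (1) kg·m·s⁻¹
  (2) N·C⁻¹ = kg·m·s⁻²·(s·A)⁻¹ = kg·m·s⁻³·A⁻¹
  (3) kg·m·s⁻³·A⁻¹
All reduce to kg·m·s⁻³·A⁻¹ except (1), which is kg·m·s⁻¹.

(1)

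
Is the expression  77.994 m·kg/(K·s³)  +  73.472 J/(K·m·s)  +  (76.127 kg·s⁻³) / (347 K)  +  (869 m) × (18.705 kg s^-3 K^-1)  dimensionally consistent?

No

Reduce each to base SI dimensions:
  77.994 m·kg/(K·s³):  kg·m·s⁻³·K⁻¹
  73.472 J/(K·m·s):  J·s⁻¹·m⁻¹·K⁻¹ = N·m·s⁻¹·m⁻¹·K⁻¹ = kg·m·s⁻³·K⁻¹
  (76.127 kg·s⁻³) / (347 K):  [kg·s⁻³] / [K] = kg·s⁻³·K⁻¹
  (869 m) × (18.705 kg s^-3 K^-1):  [m] · [kg·s⁻³·K⁻¹] = kg·m·s⁻³·K⁻¹
The terms do not share a single dimension (kg·m·s⁻³·K⁻¹ vs kg·s⁻³·K⁻¹).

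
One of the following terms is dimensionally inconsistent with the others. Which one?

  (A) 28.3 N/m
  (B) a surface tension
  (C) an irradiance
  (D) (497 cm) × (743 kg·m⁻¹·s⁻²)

Dimensions:
  (A) N·m⁻¹ = kg·m·s⁻²·m⁻¹ = kg·s⁻²
  (B) [surface tension] = kg·s⁻²
  (C) [irradiance] = kg·s⁻³
  (D) [m] · [kg·m⁻¹·s⁻²] = kg·s⁻²
All reduce to kg·s⁻² except (C), which is kg·s⁻³.

(C)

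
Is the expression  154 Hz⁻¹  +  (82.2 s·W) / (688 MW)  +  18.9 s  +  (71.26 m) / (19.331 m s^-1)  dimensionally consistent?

Yes

Reduce each to base SI dimensions:
  154 Hz⁻¹:  Hz⁻¹ = (s⁻¹)⁻¹ = s
  (82.2 s·W) / (688 MW):  [kg·m²·s⁻²] / [kg·m²·s⁻³] = s
  18.9 s:  s
  (71.26 m) / (19.331 m s^-1):  [m] / [m·s⁻¹] = s
Every term reduces to s.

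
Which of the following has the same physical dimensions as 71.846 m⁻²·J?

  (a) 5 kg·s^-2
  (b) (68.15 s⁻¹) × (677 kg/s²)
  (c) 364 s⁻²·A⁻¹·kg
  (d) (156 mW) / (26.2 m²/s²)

Reference: J·m⁻² = N·m·m⁻² = kg·s⁻².
Each option:
  (a) kg·s⁻²  ← same
  (b) [s⁻¹] · [kg·s⁻²] = kg·s⁻³
  (c) kg·s⁻²·A⁻¹
  (d) [kg·m²·s⁻³] / [m²·s⁻²] = kg·s⁻¹
Only (a) matches kg·s⁻².

(a)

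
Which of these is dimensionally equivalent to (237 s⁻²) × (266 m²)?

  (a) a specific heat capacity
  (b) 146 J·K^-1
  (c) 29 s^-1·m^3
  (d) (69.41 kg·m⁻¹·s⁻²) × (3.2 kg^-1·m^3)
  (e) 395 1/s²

Reference: [s⁻²] · [m²] = m²·s⁻².
Each option:
  (a) [specific heat capacity] = m²·s⁻²·K⁻¹
  (b) J·K⁻¹ = N·m·K⁻¹ = kg·m²·s⁻²·K⁻¹
  (c) m³·s⁻¹
  (d) [kg·m⁻¹·s⁻²] · [kg⁻¹·m³] = m²·s⁻²  ← same
  (e) s⁻²
Only (d) matches m²·s⁻².

(d)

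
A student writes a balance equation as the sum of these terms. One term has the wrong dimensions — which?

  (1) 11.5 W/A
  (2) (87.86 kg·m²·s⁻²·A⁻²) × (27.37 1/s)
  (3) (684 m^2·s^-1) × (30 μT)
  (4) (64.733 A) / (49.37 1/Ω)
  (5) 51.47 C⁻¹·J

(2)

Dimensions:
  (1) W·A⁻¹ = J·s⁻¹·A⁻¹ = kg·m²·s⁻³·A⁻¹
  (2) [kg·m²·s⁻²·A⁻²] · [s⁻¹] = kg·m²·s⁻³·A⁻²
  (3) [m²·s⁻¹] · [kg·s⁻²·A⁻¹] = kg·m²·s⁻³·A⁻¹
  (4) [A] / [kg⁻¹·m⁻²·s³·A²] = kg·m²·s⁻³·A⁻¹
  (5) J·C⁻¹ = N·m·(s·A)⁻¹ = kg·m²·s⁻³·A⁻¹
All reduce to kg·m²·s⁻³·A⁻¹ except (2), which is kg·m²·s⁻³·A⁻².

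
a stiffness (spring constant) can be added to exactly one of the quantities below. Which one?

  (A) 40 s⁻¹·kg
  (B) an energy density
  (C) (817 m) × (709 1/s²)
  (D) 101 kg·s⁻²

Reference: [stiffness (spring constant)] = kg·s⁻².
Each option:
  (A) kg·s⁻¹
  (B) [energy density] = kg·m⁻¹·s⁻²
  (C) [m] · [s⁻²] = m·s⁻²
  (D) kg·s⁻²  ← same
Only (D) matches kg·s⁻².

(D)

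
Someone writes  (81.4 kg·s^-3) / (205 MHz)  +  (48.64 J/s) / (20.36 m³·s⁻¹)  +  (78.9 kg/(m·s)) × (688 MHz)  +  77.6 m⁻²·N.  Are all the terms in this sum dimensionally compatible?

In SI base units:
  (81.4 kg·s^-3) / (205 MHz):  [kg·s⁻³] / [s⁻¹] = kg·s⁻²
  (48.64 J/s) / (20.36 m³·s⁻¹):  [kg·m²·s⁻³] / [m³·s⁻¹] = kg·m⁻¹·s⁻²
  (78.9 kg/(m·s)) × (688 MHz):  [kg·m⁻¹·s⁻¹] · [s⁻¹] = kg·m⁻¹·s⁻²
  77.6 m⁻²·N:  N·m⁻² = kg·m·s⁻²·m⁻² = kg·m⁻¹·s⁻²
The terms do not share a single dimension (kg·m⁻¹·s⁻² vs kg·s⁻²).

No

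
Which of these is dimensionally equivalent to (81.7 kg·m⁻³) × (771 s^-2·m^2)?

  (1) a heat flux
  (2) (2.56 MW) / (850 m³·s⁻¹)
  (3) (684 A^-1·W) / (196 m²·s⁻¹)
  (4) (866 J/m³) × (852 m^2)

Reference: [kg·m⁻³] · [m²·s⁻²] = kg·m⁻¹·s⁻².
Each option:
  (1) [heat flux] = kg·s⁻³
  (2) [kg·m²·s⁻³] / [m³·s⁻¹] = kg·m⁻¹·s⁻²  ← same
  (3) [kg·m²·s⁻³·A⁻¹] / [m²·s⁻¹] = kg·s⁻²·A⁻¹
  (4) [kg·m⁻¹·s⁻²] · [m²] = kg·m·s⁻²
Only (2) matches kg·m⁻¹·s⁻².

(2)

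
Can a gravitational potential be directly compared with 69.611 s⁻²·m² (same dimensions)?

In SI base units:
  a gravitational potential:  [gravitational potential] = m²·s⁻²
  69.611 s⁻²·m²:  m²·s⁻²
Both are m²·s⁻², so they have the same dimensions and can be added.

Yes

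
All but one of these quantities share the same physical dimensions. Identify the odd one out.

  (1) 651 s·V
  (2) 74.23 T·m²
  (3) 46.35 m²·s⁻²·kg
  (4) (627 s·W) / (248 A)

Dimensions:
  (1) V·s = J·C⁻¹·s = kg·m²·s⁻²·A⁻¹
  (2) T·m² = Wb·m⁻²·m² = kg·m²·s⁻²·A⁻¹
  (3) kg·m²·s⁻²
  (4) [kg·m²·s⁻²] / [A] = kg·m²·s⁻²·A⁻¹
All reduce to kg·m²·s⁻²·A⁻¹ except (3), which is kg·m²·s⁻².

(3)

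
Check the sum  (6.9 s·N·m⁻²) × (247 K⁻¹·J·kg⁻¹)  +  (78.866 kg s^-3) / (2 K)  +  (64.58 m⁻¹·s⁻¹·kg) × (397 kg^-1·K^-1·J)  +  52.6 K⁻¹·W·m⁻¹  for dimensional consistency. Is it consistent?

No

In SI base units:
  (6.9 s·N·m⁻²) × (247 K⁻¹·J·kg⁻¹):  [kg·m⁻¹·s⁻¹] · [m²·s⁻²·K⁻¹] = kg·m·s⁻³·K⁻¹
  (78.866 kg s^-3) / (2 K):  [kg·s⁻³] / [K] = kg·s⁻³·K⁻¹
  (64.58 m⁻¹·s⁻¹·kg) × (397 kg^-1·K^-1·J):  [kg·m⁻¹·s⁻¹] · [m²·s⁻²·K⁻¹] = kg·m·s⁻³·K⁻¹
  52.6 K⁻¹·W·m⁻¹:  W·m⁻¹·K⁻¹ = J·s⁻¹·m⁻¹·K⁻¹ = kg·m·s⁻³·K⁻¹
The terms do not share a single dimension (kg·m·s⁻³·K⁻¹ vs kg·s⁻³·K⁻¹).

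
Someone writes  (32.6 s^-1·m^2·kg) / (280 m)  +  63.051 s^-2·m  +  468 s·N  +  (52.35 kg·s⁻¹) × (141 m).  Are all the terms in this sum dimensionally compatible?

Dimensions:
  (32.6 s^-1·m^2·kg) / (280 m):  [kg·m²·s⁻¹] / [m] = kg·m·s⁻¹
  63.051 s^-2·m:  m·s⁻²
  468 s·N:  N·s = kg·m·s⁻²·s = kg·m·s⁻¹
  (52.35 kg·s⁻¹) × (141 m):  [kg·s⁻¹] · [m] = kg·m·s⁻¹
The terms do not share a single dimension (kg·m·s⁻¹ vs m·s⁻²).

No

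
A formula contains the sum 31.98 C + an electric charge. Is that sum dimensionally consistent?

Yes

Reduce each to base SI dimensions:
  31.98 C:  C = s·A
  an electric charge:  [electric charge] = s·A
Both are s·A, so they have the same dimensions and can be added.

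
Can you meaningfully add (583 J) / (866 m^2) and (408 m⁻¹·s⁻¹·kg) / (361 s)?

Dimensions:
  (583 J) / (866 m^2):  [kg·m²·s⁻²] / [m²] = kg·s⁻²
  (408 m⁻¹·s⁻¹·kg) / (361 s):  [kg·m⁻¹·s⁻¹] / [s] = kg·m⁻¹·s⁻²
kg·s⁻² ≠ kg·m⁻¹·s⁻², so they cannot be added.

No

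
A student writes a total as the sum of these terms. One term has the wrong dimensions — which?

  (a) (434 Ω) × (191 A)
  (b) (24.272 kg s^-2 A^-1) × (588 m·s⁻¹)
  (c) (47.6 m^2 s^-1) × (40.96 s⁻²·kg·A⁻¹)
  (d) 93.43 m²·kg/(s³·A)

Work out the base dimensions of each:
  (a) [kg·m²·s⁻³·A⁻²] · [A] = kg·m²·s⁻³·A⁻¹
  (b) [kg·s⁻²·A⁻¹] · [m·s⁻¹] = kg·m·s⁻³·A⁻¹
  (c) [m²·s⁻¹] · [kg·s⁻²·A⁻¹] = kg·m²·s⁻³·A⁻¹
  (d) kg·m²·s⁻³·A⁻¹
All reduce to kg·m²·s⁻³·A⁻¹ except (b), which is kg·m·s⁻³·A⁻¹.

(b)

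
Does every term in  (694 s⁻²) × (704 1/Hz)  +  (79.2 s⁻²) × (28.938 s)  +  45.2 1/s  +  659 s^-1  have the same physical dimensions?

Dimensions:
  (694 s⁻²) × (704 1/Hz):  [s⁻²] · [s] = s⁻¹
  (79.2 s⁻²) × (28.938 s):  [s⁻²] · [s] = s⁻¹
  45.2 1/s:  s⁻¹
  659 s^-1:  s⁻¹
Every term reduces to s⁻¹.

Yes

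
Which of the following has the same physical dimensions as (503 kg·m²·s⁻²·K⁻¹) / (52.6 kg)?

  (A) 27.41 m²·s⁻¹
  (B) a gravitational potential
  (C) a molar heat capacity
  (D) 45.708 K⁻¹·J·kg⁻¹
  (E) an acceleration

(D)

Reference: [kg·m²·s⁻²·K⁻¹] / [kg] = m²·s⁻²·K⁻¹.
Each option:
  (A) m²·s⁻¹
  (B) [gravitational potential] = m²·s⁻²
  (C) [molar heat capacity] = kg·m²·s⁻²·K⁻¹·mol⁻¹
  (D) J·kg⁻¹·K⁻¹ = N·m·kg⁻¹·K⁻¹ = m²·s⁻²·K⁻¹  ← same
  (E) [acceleration] = m·s⁻²
Only (D) matches m²·s⁻²·K⁻¹.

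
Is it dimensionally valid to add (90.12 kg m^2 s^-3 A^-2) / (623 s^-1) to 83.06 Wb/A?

Yes

In SI base units:
  (90.12 kg m^2 s^-3 A^-2) / (623 s^-1):  [kg·m²·s⁻³·A⁻²] / [s⁻¹] = kg·m²·s⁻²·A⁻²
  83.06 Wb/A:  Wb·A⁻¹ = V·s·A⁻¹ = kg·m²·s⁻²·A⁻²
Both are kg·m²·s⁻²·A⁻², so they have the same dimensions and can be added.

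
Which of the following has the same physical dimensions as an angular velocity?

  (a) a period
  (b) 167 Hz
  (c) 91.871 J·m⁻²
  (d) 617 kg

(b)

Reference: [angular velocity] = s⁻¹.
Each option:
  (a) [period] = s
  (b) Hz = s⁻¹  ← same
  (c) J·m⁻² = N·m·m⁻² = kg·s⁻²
  (d) kg
Only (b) matches s⁻¹.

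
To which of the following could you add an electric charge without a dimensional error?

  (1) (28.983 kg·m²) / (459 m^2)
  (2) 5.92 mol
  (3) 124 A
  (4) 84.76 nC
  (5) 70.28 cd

Reference: [electric charge] = s·A.
Each option:
  (1) [kg·m²] / [m²] = kg
  (2) mol
  (3) A
  (4) C = s·A  ← same
  (5) cd
Only (4) matches s·A.

(4)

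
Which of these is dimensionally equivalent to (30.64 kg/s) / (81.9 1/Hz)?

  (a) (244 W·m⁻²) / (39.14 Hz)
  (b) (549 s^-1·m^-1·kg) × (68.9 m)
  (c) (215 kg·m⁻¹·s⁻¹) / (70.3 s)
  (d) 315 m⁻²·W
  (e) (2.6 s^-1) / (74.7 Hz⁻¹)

(a)

Reference: [kg·s⁻¹] / [s] = kg·s⁻².
Each option:
  (a) [kg·s⁻³] / [s⁻¹] = kg·s⁻²  ← same
  (b) [kg·m⁻¹·s⁻¹] · [m] = kg·s⁻¹
  (c) [kg·m⁻¹·s⁻¹] / [s] = kg·m⁻¹·s⁻²
  (d) W·m⁻² = J·s⁻¹·m⁻² = kg·s⁻³
  (e) [s⁻¹] / [s] = s⁻²
Only (a) matches kg·s⁻².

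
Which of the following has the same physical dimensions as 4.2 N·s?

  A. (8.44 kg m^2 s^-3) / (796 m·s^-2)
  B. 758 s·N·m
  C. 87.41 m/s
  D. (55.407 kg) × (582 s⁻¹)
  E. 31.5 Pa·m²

Reference: N·s = kg·m·s⁻²·s = kg·m·s⁻¹.
Each option:
  A. [kg·m²·s⁻³] / [m·s⁻²] = kg·m·s⁻¹  ← same
  B. N·m·s = kg·m·s⁻²·m·s = kg·m²·s⁻¹
  C. m·s⁻¹
  D. [kg] · [s⁻¹] = kg·s⁻¹
  E. Pa·m² = N·m⁻²·m² = kg·m·s⁻²
Only A. matches kg·m·s⁻¹.

A.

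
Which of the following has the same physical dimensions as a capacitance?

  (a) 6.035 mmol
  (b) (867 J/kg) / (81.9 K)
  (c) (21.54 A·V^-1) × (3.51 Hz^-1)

(c)

Reference: [capacitance] = kg⁻¹·m⁻²·s⁴·A².
Each option:
  (a) mol
  (b) [m²·s⁻²] / [K] = m²·s⁻²·K⁻¹
  (c) [kg⁻¹·m⁻²·s³·A²] · [s] = kg⁻¹·m⁻²·s⁴·A²  ← same
Only (c) matches kg⁻¹·m⁻²·s⁴·A².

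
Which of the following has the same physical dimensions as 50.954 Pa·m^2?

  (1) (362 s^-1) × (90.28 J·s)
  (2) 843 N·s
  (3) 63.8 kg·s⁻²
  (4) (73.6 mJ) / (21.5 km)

(4)

Reference: Pa·m² = N·m⁻²·m² = kg·m·s⁻².
Each option:
  (1) [s⁻¹] · [kg·m²·s⁻¹] = kg·m²·s⁻²
  (2) N·s = kg·m·s⁻²·s = kg·m·s⁻¹
  (3) kg·s⁻²
  (4) [kg·m²·s⁻²] / [m] = kg·m·s⁻²  ← same
Only (4) matches kg·m·s⁻².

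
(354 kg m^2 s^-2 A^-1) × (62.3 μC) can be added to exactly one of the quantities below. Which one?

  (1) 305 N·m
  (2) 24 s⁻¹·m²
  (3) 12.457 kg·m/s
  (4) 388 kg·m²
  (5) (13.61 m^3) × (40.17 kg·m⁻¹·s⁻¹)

(5)

Reference: [kg·m²·s⁻²·A⁻¹] · [s·A] = kg·m²·s⁻¹.
Each option:
  (1) N·m = kg·m·s⁻²·m = kg·m²·s⁻²
  (2) m²·s⁻¹
  (3) kg·m·s⁻¹
  (4) kg·m²
  (5) [m³] · [kg·m⁻¹·s⁻¹] = kg·m²·s⁻¹  ← same
Only (5) matches kg·m²·s⁻¹.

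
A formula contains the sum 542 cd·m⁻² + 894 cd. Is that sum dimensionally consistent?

No

Dimensions:
  542 cd·m⁻²:  cd·m⁻² = m⁻²·cd
  894 cd:  cd
m⁻²·cd ≠ cd, so they cannot be added.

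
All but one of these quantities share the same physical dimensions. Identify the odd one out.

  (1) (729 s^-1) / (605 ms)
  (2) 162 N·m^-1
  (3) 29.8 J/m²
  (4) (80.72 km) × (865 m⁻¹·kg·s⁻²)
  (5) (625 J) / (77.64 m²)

Dimensions:
  (1) [s⁻¹] / [s] = s⁻²
  (2) N·m⁻¹ = kg·m·s⁻²·m⁻¹ = kg·s⁻²
  (3) J·m⁻² = N·m·m⁻² = kg·s⁻²
  (4) [m] · [kg·m⁻¹·s⁻²] = kg·s⁻²
  (5) [kg·m²·s⁻²] / [m²] = kg·s⁻²
All reduce to kg·s⁻² except (1), which is s⁻².

(1)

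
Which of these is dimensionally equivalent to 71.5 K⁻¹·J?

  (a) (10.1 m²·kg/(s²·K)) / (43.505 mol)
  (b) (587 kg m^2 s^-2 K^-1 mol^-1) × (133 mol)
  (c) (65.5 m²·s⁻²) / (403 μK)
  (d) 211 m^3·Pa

(b)

Reference: J·K⁻¹ = N·m·K⁻¹ = kg·m²·s⁻²·K⁻¹.
Each option:
  (a) [kg·m²·s⁻²·K⁻¹] / [mol] = kg·m²·s⁻²·K⁻¹·mol⁻¹
  (b) [kg·m²·s⁻²·K⁻¹·mol⁻¹] · [mol] = kg·m²·s⁻²·K⁻¹  ← same
  (c) [m²·s⁻²] / [K] = m²·s⁻²·K⁻¹
  (d) Pa·m³ = N·m⁻²·m³ = kg·m²·s⁻²
Only (b) matches kg·m²·s⁻²·K⁻¹.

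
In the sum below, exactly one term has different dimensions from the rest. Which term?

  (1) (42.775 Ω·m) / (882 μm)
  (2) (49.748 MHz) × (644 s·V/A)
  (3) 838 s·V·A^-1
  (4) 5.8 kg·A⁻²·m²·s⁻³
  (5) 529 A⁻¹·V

(3)

Work out the base dimensions of each:
  (1) [kg·m³·s⁻³·A⁻²] / [m] = kg·m²·s⁻³·A⁻²
  (2) [s⁻¹] · [kg·m²·s⁻²·A⁻²] = kg·m²·s⁻³·A⁻²
  (3) V·s·A⁻¹ = J·C⁻¹·s·A⁻¹ = kg·m²·s⁻²·A⁻²
  (4) kg·m²·s⁻³·A⁻²
  (5) V·A⁻¹ = J·C⁻¹·A⁻¹ = kg·m²·s⁻³·A⁻²
All reduce to kg·m²·s⁻³·A⁻² except (3), which is kg·m²·s⁻²·A⁻².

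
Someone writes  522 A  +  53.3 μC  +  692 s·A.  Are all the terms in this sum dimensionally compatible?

Work out the base dimensions of each:
  522 A:  A
  53.3 μC:  C = s·A
  692 s·A:  s·A
The terms do not share a single dimension (A vs s·A).

No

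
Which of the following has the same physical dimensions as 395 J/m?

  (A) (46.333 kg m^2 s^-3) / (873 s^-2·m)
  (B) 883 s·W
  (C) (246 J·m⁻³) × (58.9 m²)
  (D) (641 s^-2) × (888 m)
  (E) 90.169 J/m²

(C)

Reference: J·m⁻¹ = N·m·m⁻¹ = kg·m·s⁻².
Each option:
  (A) [kg·m²·s⁻³] / [m·s⁻²] = kg·m·s⁻¹
  (B) W·s = J·s⁻¹·s = kg·m²·s⁻²
  (C) [kg·m⁻¹·s⁻²] · [m²] = kg·m·s⁻²  ← same
  (D) [s⁻²] · [m] = m·s⁻²
  (E) J·m⁻² = N·m·m⁻² = kg·s⁻²
Only (C) matches kg·m·s⁻².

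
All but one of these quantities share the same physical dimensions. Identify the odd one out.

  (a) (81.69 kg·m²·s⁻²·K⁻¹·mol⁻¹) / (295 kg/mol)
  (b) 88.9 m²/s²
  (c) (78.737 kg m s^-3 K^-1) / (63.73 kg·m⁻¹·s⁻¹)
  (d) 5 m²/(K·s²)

Reduce each to base SI dimensions:
  (a) [kg·m²·s⁻²·K⁻¹·mol⁻¹] / [kg·mol⁻¹] = m²·s⁻²·K⁻¹
  (b) m²·s⁻²
  (c) [kg·m·s⁻³·K⁻¹] / [kg·m⁻¹·s⁻¹] = m²·s⁻²·K⁻¹
  (d) m²·s⁻²·K⁻¹
All reduce to m²·s⁻²·K⁻¹ except (b), which is m²·s⁻².

(b)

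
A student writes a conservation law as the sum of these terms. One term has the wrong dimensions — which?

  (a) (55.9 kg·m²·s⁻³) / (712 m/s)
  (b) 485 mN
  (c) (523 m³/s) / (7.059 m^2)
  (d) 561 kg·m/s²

(c)

Expand each in SI base units:
  (a) [kg·m²·s⁻³] / [m·s⁻¹] = kg·m·s⁻²
  (b) N = kg·m·s⁻²
  (c) [m³·s⁻¹] / [m²] = m·s⁻¹
  (d) kg·m·s⁻²
All reduce to kg·m·s⁻² except (c), which is m·s⁻¹.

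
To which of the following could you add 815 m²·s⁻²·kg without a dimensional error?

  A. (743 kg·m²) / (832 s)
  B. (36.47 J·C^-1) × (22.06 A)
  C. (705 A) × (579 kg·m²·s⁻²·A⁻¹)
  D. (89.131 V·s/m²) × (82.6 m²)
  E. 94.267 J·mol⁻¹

Reference: kg·m²·s⁻².
Each option:
  A. [kg·m²] / [s] = kg·m²·s⁻¹
  B. [kg·m²·s⁻³·A⁻¹] · [A] = kg·m²·s⁻³
  C. [A] · [kg·m²·s⁻²·A⁻¹] = kg·m²·s⁻²  ← same
  D. [kg·s⁻²·A⁻¹] · [m²] = kg·m²·s⁻²·A⁻¹
  E. J·mol⁻¹ = N·m·mol⁻¹ = kg·m²·s⁻²·mol⁻¹
Only C. matches kg·m²·s⁻².

C.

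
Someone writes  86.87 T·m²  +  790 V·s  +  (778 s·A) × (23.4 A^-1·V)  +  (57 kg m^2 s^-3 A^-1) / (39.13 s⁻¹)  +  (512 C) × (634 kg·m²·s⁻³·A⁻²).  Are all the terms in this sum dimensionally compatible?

Work out the base dimensions of each:
  86.87 T·m²:  T·m² = Wb·m⁻²·m² = kg·m²·s⁻²·A⁻¹
  790 V·s:  V·s = J·C⁻¹·s = kg·m²·s⁻²·A⁻¹
  (778 s·A) × (23.4 A^-1·V):  [s·A] · [kg·m²·s⁻³·A⁻²] = kg·m²·s⁻²·A⁻¹
  (57 kg m^2 s^-3 A^-1) / (39.13 s⁻¹):  [kg·m²·s⁻³·A⁻¹] / [s⁻¹] = kg·m²·s⁻²·A⁻¹
  (512 C) × (634 kg·m²·s⁻³·A⁻²):  [s·A] · [kg·m²·s⁻³·A⁻²] = kg·m²·s⁻²·A⁻¹
Every term reduces to kg·m²·s⁻²·A⁻¹.

Yes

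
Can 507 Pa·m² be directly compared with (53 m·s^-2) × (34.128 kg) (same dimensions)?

Dimensions:
  507 Pa·m²:  Pa·m² = N·m⁻²·m² = kg·m·s⁻²
  (53 m·s^-2) × (34.128 kg):  [m·s⁻²] · [kg] = kg·m·s⁻²
Both are kg·m·s⁻², so they have the same dimensions and can be added.

Yes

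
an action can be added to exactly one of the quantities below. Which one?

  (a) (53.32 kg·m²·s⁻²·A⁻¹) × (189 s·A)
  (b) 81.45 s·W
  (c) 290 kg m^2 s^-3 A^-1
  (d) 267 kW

Reference: [action] = kg·m²·s⁻¹.
Each option:
  (a) [kg·m²·s⁻²·A⁻¹] · [s·A] = kg·m²·s⁻¹  ← same
  (b) W·s = J·s⁻¹·s = kg·m²·s⁻²
  (c) kg·m²·s⁻³·A⁻¹
  (d) W = J·s⁻¹ = kg·m²·s⁻³
Only (a) matches kg·m²·s⁻¹.

(a)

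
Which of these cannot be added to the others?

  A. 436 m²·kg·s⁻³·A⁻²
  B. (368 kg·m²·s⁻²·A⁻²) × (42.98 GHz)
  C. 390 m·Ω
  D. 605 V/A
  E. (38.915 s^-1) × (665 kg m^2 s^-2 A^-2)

In SI base units:
  A. kg·m²·s⁻³·A⁻²
  B. [kg·m²·s⁻²·A⁻²] · [s⁻¹] = kg·m²·s⁻³·A⁻²
  C. Ω·m = V·A⁻¹·m = kg·m³·s⁻³·A⁻²
  D. V·A⁻¹ = J·C⁻¹·A⁻¹ = kg·m²·s⁻³·A⁻²
  E. [s⁻¹] · [kg·m²·s⁻²·A⁻²] = kg·m²·s⁻³·A⁻²
All reduce to kg·m²·s⁻³·A⁻² except C., which is kg·m³·s⁻³·A⁻².

C.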